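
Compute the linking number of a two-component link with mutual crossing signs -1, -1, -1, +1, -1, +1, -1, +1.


Step 1: Count positive crossings: 3
Step 2: Count negative crossings: 5
Step 3: Sum of signs = 3 - 5 = -2
Step 4: Linking number = sum/2 = -2/2 = -1

-1


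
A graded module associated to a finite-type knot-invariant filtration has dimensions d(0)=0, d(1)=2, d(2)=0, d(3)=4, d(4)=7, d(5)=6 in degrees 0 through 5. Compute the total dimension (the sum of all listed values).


Total dimension = d(0) + d(1) + ... + d(5)
= 0 + 2 + 0 + 4 + 7 + 6
= 19

19


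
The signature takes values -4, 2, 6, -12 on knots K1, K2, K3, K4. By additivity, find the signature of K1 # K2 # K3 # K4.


The signature is additive under connected sum.
signature(K1 # K2 # K3 # K4) = (-4) + (2) + (6) + (-12)
= -8

-8


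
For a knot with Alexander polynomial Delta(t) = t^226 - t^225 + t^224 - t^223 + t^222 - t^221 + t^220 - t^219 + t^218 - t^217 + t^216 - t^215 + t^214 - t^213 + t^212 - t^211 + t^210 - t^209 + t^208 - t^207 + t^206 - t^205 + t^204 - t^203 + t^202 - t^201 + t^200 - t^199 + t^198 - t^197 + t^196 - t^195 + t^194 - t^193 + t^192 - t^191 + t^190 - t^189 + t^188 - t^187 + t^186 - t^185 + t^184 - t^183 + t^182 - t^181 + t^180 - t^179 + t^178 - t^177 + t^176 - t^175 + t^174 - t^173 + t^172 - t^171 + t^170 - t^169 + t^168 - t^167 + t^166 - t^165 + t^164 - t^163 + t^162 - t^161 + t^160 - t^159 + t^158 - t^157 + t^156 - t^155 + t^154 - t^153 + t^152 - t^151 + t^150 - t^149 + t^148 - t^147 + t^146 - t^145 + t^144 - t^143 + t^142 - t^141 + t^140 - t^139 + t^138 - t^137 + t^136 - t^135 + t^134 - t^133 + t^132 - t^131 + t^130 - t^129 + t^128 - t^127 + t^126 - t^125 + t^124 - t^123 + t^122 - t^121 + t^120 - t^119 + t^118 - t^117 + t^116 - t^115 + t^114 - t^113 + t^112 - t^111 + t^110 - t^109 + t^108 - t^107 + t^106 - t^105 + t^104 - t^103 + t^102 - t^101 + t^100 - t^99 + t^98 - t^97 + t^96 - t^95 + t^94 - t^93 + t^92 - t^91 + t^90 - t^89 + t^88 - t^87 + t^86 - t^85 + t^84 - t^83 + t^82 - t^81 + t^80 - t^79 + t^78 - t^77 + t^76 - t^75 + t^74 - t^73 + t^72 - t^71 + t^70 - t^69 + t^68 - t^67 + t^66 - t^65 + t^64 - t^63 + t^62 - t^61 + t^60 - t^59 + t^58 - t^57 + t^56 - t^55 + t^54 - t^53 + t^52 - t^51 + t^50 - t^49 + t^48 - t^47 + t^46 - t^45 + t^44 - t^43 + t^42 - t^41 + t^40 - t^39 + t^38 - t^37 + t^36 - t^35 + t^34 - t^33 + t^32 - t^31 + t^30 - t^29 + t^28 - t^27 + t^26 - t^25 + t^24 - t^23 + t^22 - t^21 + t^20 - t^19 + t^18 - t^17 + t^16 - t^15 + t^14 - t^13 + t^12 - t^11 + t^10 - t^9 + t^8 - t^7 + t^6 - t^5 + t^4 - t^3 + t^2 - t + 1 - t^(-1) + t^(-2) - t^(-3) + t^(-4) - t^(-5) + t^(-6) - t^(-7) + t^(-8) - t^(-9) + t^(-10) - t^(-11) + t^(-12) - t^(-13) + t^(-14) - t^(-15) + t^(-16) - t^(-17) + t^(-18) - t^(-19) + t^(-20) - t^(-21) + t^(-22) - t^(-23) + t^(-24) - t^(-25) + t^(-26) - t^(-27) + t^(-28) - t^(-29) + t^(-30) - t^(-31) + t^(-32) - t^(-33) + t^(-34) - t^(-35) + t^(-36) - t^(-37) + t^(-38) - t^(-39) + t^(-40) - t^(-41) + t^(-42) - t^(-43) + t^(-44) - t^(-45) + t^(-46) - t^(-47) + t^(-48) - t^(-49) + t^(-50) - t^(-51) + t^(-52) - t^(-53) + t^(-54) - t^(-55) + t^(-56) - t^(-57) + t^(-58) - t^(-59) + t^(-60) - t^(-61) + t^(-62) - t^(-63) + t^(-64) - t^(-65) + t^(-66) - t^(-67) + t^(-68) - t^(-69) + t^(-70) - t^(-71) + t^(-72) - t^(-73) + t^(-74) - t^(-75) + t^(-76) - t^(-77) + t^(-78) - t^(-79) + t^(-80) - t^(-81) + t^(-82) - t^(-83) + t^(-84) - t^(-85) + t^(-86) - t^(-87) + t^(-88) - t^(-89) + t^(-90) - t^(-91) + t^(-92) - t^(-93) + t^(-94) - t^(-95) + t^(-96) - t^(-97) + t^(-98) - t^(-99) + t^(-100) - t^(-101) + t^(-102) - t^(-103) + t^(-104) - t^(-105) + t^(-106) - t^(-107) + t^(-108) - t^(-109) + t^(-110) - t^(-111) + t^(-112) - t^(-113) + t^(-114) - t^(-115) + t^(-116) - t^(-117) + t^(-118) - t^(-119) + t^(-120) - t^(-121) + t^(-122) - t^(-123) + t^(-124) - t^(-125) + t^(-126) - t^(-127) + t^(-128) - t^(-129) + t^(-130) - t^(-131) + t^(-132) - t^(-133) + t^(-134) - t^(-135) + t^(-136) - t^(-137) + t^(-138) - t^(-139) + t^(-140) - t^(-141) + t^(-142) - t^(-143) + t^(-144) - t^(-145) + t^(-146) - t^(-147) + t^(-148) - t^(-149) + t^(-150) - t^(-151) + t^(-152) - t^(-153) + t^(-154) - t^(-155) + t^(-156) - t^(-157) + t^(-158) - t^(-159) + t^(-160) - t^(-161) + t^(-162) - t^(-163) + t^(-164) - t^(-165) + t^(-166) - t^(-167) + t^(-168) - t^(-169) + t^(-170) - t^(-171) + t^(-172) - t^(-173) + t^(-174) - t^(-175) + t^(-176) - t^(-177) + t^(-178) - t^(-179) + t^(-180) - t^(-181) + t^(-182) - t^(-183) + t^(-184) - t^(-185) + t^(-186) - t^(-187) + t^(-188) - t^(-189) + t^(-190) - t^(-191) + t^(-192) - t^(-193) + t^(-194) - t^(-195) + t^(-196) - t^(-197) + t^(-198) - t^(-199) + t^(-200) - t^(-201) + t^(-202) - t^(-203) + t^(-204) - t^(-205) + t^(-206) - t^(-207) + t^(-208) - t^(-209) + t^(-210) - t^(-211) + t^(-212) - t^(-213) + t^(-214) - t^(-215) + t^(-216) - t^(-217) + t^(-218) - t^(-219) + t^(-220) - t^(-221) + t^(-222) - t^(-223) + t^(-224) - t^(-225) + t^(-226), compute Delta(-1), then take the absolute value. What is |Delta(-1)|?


Step 1: The polynomial has 453 terms with alternating signs, exponents from 226 down to -226.
Step 2: Substitute t = -1. The i-th term has coefficient (-1)^i and exponent (m-i),
  so its value is (-1)^i * (-1)^(m-i) = (-1)^m = 1 for every i.
Step 3: All 453 terms equal 1, so Delta(-1) = 453 * (1) = 453
Step 4: |Delta(-1)| = 453

453


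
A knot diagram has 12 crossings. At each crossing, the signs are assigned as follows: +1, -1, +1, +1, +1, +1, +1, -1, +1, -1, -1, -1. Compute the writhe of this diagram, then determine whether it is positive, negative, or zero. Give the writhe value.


Step 1: Count positive crossings (+1).
Positive crossings: 7
Step 2: Count negative crossings (-1).
Negative crossings: 5
Step 3: Writhe = (positive) - (negative)
w = 7 - 5 = 2
Step 4: |w| = 2, and w is positive

2


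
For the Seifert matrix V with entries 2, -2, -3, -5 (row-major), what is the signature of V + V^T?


Step 1: V + V^T = [[4, -5], [-5, -10]]
Step 2: trace = -6, det = -65
Step 3: Discriminant = (-6)^2 - 4*(-65) = 296
Step 4: Eigenvalues: 5.60233, -11.6023
Step 5: Signature = (# positive eigenvalues) - (# negative eigenvalues) = 0

0


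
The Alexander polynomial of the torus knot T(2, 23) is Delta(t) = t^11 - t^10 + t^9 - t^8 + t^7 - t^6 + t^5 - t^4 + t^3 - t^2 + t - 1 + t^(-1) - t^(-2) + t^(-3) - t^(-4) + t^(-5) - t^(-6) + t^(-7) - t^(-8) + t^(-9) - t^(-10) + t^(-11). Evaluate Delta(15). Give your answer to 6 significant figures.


Substituting t = 15 into Delta(t) = t^11 - t^10 + t^9 - t^8 + t^7 - t^6 + t^5 - t^4 + t^3 - t^2 + t - 1 + t^(-1) - t^(-2) + t^(-3) - t^(-4) + t^(-5) - t^(-6) + t^(-7) - t^(-8) + t^(-9) - t^(-10) + t^(-11):
Term values: (8649755859375) + (-576650390625) + (38443359375) + (-2562890625) + (170859375) + (-11390625) + (759375) + (-50625) + (3375) + (-225) + (15) + (-1) + (0.0666667) + (-0.00444444) + (0.000296296) + (-1.97531e-05) + (1.31687e-06) + (-8.77915e-08) + (5.85277e-09) + (-3.90184e-10) + (2.60123e-11) + (-1.73415e-12) + (1.1561e-13)
Sum = 8.109146118e+12
Rounded to 6 significant figures: 8.10915e+12

8.10915e+12


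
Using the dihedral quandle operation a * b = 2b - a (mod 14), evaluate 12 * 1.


12 * 1 = 2*1 - 12 mod 14
= 2 - 12 mod 14
= -10 mod 14 = 4

4


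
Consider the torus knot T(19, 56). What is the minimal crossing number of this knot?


For a torus knot T(p, q) with gcd(p,q)=1,
the crossing number is min(p*(q-1), q*(p-1)).
p*(q-1) = 19*55 = 1045
q*(p-1) = 56*18 = 1008
min(1045, 1008) = 1008

1008


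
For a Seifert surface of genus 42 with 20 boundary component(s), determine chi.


chi = 2 - 2g - b
= 2 - 2*42 - 20
= 2 - 84 - 20 = -102

-102


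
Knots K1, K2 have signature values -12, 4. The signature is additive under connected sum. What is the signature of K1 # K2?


The signature is additive under connected sum.
signature(K1 # K2) = (-12) + (4)
= -8

-8


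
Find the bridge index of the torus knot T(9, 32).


The bridge number of T(p,q) is min(p,q).
min(9, 32) = 9

9


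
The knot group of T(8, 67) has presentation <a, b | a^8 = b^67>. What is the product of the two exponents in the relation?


The relation is a^8 = b^67.
Product of exponents = 8 * 67
= 536

536


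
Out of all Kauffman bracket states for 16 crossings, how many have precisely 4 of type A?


We choose which 4 of 16 crossings get A-smoothings.
C(16, 4) = 16! / (4! * 12!)
= 1820

1820


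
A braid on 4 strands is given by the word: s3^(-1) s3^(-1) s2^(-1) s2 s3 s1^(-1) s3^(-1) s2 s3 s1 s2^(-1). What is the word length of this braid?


The word length counts the number of generators (including inverses).
Listing each generator: s3^(-1), s3^(-1), s2^(-1), s2, s3, s1^(-1), s3^(-1), s2, s3, s1, s2^(-1)
There are 11 generators in this braid word.

11


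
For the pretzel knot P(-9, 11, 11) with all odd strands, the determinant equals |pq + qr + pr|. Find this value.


Step 1: Compute pq + qr + pr.
pq = (-9)*11 = -99
qr = 11*11 = 121
pr = (-9)*11 = -99
pq + qr + pr = -99 + 121 + (-99) = -77
Step 2: Take absolute value.
det(P(-9,11,11)) = |-77| = 77

77


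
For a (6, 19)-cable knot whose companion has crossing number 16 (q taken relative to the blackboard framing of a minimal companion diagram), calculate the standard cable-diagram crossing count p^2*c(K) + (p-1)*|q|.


Step 1: Each of the c(K) crossings of the companion diagram becomes p*p = p^2 crossings among the p parallel strands, and each of the |q| twists s_1 s_2 ... s_(p-1) adds (p-1) crossings.
  Crossings = p^2 * c(K) + (p-1)*|q|
Step 2: = 6^2 * 16 + (6-1)*19
Step 3: = 36*16 + 5*19
Step 4: = 576 + 95 = 671

671


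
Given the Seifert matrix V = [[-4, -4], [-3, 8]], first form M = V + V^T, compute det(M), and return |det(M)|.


Step 1: Form V + V^T where V = [[-4, -4], [-3, 8]]
  V^T = [[-4, -3], [-4, 8]]
  V + V^T = [[-8, -7], [-7, 16]]
Step 2: det(V + V^T) = (-8)*16 - (-7)*(-7)
  = -128 - 49 = -177
Step 3: Knot determinant = |det(V + V^T)| = |-177| = 177

177


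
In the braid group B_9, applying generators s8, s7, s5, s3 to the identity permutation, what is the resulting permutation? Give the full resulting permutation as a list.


Starting with identity [1, 2, 3, 4, 5, 6, 7, 8, 9].
Apply generators in sequence:
  After s8: [1, 2, 3, 4, 5, 6, 7, 9, 8]
  After s7: [1, 2, 3, 4, 5, 6, 9, 7, 8]
  After s5: [1, 2, 3, 4, 6, 5, 9, 7, 8]
  After s3: [1, 2, 4, 3, 6, 5, 9, 7, 8]
Final permutation: [1, 2, 4, 3, 6, 5, 9, 7, 8]

[1, 2, 4, 3, 6, 5, 9, 7, 8]


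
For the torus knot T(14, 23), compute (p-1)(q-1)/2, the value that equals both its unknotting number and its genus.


For a torus knot T(p,q), both the unknotting number and genus equal (p-1)(q-1)/2.
= (14-1)(23-1)/2
= 13*22/2
= 286/2 = 143

143


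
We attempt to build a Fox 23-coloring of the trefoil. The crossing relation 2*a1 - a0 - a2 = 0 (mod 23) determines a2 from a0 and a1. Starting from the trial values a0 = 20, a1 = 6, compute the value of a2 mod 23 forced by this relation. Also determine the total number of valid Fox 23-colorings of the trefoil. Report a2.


Step 1: Apply the given crossing relation 2*a1 - a0 - a2 = 0 (mod 23).
  a2 = 2*a1 - a0 mod 23
  a2 = 2*6 - 20 mod 23
  a2 = 12 - 20 mod 23
  a2 = -8 mod 23 = 15
Step 2: The trefoil has determinant 3.
  Number of Fox p-colorings (p prime) is p^2 if p = 3, else p.
  Since 23 does not divide 3, only trivial (constant) colorings exist.
  (So the trial a0 = 20, a1 = 6 with a0 != a1 does NOT extend to a valid coloring of the whole trefoil: the other two crossing relations require 3*(a1 - a0) = 0 (mod 23), which fails.)
  Total colorings = 23
Step 3: a2 = 15, total Fox 23-colorings = 23

15


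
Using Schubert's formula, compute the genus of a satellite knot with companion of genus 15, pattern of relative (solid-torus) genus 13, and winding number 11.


Schubert: g(satellite) = g_rel(pattern) + |winding| * g(companion),
where g_rel(pattern) is the genus of the pattern relative to the solid torus.
= 13 + 11 * 15
= 13 + 165 = 178

178


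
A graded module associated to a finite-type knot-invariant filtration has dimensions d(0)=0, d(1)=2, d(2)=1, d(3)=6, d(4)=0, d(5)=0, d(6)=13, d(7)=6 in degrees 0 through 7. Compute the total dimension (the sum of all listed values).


Total dimension = d(0) + d(1) + ... + d(7)
= 0 + 2 + 1 + 6 + 0 + 0 + 13 + 6
= 28

28


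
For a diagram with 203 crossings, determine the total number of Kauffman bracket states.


Each crossing contributes 2 choices (A-smoothing or B-smoothing).
Total states = 2^203 = 12855504354071922204335696738729300820177623950262342682411008

12855504354071922204335696738729300820177623950262342682411008


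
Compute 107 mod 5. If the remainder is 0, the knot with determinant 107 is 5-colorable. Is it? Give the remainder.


Step 1: A knot is p-colorable if and only if p divides its determinant.
Step 2: Compute 107 mod 5.
107 = 21 * 5 + 2
Step 3: 107 mod 5 = 2
Step 4: The knot is 5-colorable: no

2


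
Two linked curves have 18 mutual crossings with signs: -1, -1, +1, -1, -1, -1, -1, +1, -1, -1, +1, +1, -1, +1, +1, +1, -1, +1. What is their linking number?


Step 1: Count positive crossings: 8
Step 2: Count negative crossings: 10
Step 3: Sum of signs = 8 - 10 = -2
Step 4: Linking number = sum/2 = -2/2 = -1

-1


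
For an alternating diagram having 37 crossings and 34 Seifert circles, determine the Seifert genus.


For alternating knots, g = (c - s + 1)/2.
= (37 - 34 + 1)/2
= 4/2 = 2

2


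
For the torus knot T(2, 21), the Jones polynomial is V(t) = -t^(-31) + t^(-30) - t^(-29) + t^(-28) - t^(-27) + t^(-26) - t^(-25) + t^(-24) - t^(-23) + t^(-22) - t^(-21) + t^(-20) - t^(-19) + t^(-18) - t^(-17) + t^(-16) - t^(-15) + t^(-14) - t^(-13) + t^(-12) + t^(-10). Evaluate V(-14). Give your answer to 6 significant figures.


Substituting t = -14 into V(t) = -t^(-31) + t^(-30) - t^(-29) + t^(-28) - t^(-27) + t^(-26) - t^(-25) + t^(-24) - t^(-23) + t^(-22) - t^(-21) + t^(-20) - t^(-19) + t^(-18) - t^(-17) + t^(-16) - t^(-15) + t^(-14) - t^(-13) + t^(-12) + t^(-10):
  (-)t^(-31) = 2.95142e-36
  (+)t^(-30) = 4.13199e-35
  (-)t^(-29) = 5.78478e-34
  (+)t^(-28) = 8.09869e-33
  (-)t^(-27) = 1.13382e-31
  (+)t^(-26) = 1.58734e-30
  (-)t^(-25) = 2.22228e-29
  (+)t^(-24) = 3.11119e-28
  (-)t^(-23) = 4.35567e-27
  (+)t^(-22) = 6.09794e-26
  (-)t^(-21) = 8.53712e-25
  (+)t^(-20) = 1.1952e-23
  (-)t^(-19) = 1.67327e-22
  (+)t^(-18) = 2.34258e-21
  (-)t^(-17) = 3.27962e-20
  (+)t^(-16) = 4.59147e-19
  (-)t^(-15) = 6.42805e-18
  (+)t^(-14) = 8.99927e-17
  (-)t^(-13) = 1.2599e-15
  (+)t^(-12) = 1.76386e-14
  (+)t^(-10) = 3.45716e-12
Sum = (2.95142e-36) + (4.13199e-35) + (5.78478e-34) + (8.09869e-33) + (1.13382e-31) + (1.58734e-30) + (2.22228e-29) + (3.11119e-28) + (4.35567e-27) + (6.09794e-26) + (8.53712e-25) + (1.1952e-23) + (1.67327e-22) + (2.34258e-21) + (3.27962e-20) + (4.59147e-19) + (6.42805e-18) + (8.99927e-17) + (1.2599e-15) + (1.76386e-14) + (3.45716e-12)
= 3.476156695e-12
Rounded to 6 significant figures: 3.47616e-12

3.47616e-12


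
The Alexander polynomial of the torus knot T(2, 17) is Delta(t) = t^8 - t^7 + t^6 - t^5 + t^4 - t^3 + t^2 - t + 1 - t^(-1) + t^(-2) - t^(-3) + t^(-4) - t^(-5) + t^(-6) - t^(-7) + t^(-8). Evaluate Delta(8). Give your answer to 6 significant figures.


Substituting t = 8 into Delta(t) = t^8 - t^7 + t^6 - t^5 + t^4 - t^3 + t^2 - t + 1 - t^(-1) + t^(-2) - t^(-3) + t^(-4) - t^(-5) + t^(-6) - t^(-7) + t^(-8):
Term values: (16777216) + (-2097152) + (262144) + (-32768) + (4096) + (-512) + (64) + (-8) + (1) + (-0.125) + (0.015625) + (-0.00195312) + (0.000244141) + (-3.05176e-05) + (3.8147e-06) + (-4.76837e-07) + (5.96046e-08)
Sum = 14913080.89
Rounded to 6 significant figures: 1.49131e+07

1.49131e+07


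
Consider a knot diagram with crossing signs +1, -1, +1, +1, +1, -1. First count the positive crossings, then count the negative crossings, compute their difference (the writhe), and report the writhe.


Step 1: Count positive crossings (+1).
Positive crossings: 4
Step 2: Count negative crossings (-1).
Negative crossings: 2
Step 3: Writhe = (positive) - (negative)
w = 4 - 2 = 2
Step 4: |w| = 2, and w is positive

2


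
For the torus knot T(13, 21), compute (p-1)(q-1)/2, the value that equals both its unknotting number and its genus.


For a torus knot T(p,q), both the unknotting number and genus equal (p-1)(q-1)/2.
= (13-1)(21-1)/2
= 12*20/2
= 240/2 = 120

120


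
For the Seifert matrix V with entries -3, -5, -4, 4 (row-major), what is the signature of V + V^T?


Step 1: V + V^T = [[-6, -9], [-9, 8]]
Step 2: trace = 2, det = -129
Step 3: Discriminant = 2^2 - 4*(-129) = 520
Step 4: Eigenvalues: 12.4018, -10.4018
Step 5: Signature = (# positive eigenvalues) - (# negative eigenvalues) = 0

0


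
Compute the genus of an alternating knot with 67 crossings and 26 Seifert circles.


For alternating knots, g = (c - s + 1)/2.
= (67 - 26 + 1)/2
= 42/2 = 21

21


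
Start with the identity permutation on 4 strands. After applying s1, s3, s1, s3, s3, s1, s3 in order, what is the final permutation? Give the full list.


Starting with identity [1, 2, 3, 4].
Apply generators in sequence:
  After s1: [2, 1, 3, 4]
  After s3: [2, 1, 4, 3]
  After s1: [1, 2, 4, 3]
  After s3: [1, 2, 3, 4]
  After s3: [1, 2, 4, 3]
  After s1: [2, 1, 4, 3]
  After s3: [2, 1, 3, 4]
Final permutation: [2, 1, 3, 4]

[2, 1, 3, 4]


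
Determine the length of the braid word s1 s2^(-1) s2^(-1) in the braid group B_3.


The word length counts the number of generators (including inverses).
Listing each generator: s1, s2^(-1), s2^(-1)
There are 3 generators in this braid word.

3


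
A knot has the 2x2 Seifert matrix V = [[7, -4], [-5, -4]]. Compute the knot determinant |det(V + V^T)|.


Step 1: Form V + V^T where V = [[7, -4], [-5, -4]]
  V^T = [[7, -5], [-4, -4]]
  V + V^T = [[14, -9], [-9, -8]]
Step 2: det(V + V^T) = 14*(-8) - (-9)*(-9)
  = -112 - 81 = -193
Step 3: Knot determinant = |det(V + V^T)| = |-193| = 193

193


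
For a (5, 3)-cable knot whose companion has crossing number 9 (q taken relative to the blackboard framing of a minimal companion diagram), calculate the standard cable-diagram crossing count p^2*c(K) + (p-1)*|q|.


Step 1: Each of the c(K) crossings of the companion diagram becomes p*p = p^2 crossings among the p parallel strands, and each of the |q| twists s_1 s_2 ... s_(p-1) adds (p-1) crossings.
  Crossings = p^2 * c(K) + (p-1)*|q|
Step 2: = 5^2 * 9 + (5-1)*3
Step 3: = 25*9 + 4*3
Step 4: = 225 + 12 = 237

237


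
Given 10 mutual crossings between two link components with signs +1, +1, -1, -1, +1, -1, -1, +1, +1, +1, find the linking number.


Step 1: Count positive crossings: 6
Step 2: Count negative crossings: 4
Step 3: Sum of signs = 6 - 4 = 2
Step 4: Linking number = sum/2 = 2/2 = 1

1


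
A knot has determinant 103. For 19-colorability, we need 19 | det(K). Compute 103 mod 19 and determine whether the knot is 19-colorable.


Step 1: A knot is p-colorable if and only if p divides its determinant.
Step 2: Compute 103 mod 19.
103 = 5 * 19 + 8
Step 3: 103 mod 19 = 8
Step 4: The knot is 19-colorable: no

8


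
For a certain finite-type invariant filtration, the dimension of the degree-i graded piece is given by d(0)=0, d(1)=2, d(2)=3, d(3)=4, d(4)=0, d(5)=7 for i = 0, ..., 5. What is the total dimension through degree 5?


Total dimension = d(0) + d(1) + ... + d(5)
= 0 + 2 + 3 + 4 + 0 + 7
= 16

16


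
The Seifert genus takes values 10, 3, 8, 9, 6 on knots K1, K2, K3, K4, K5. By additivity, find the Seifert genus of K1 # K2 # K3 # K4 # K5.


The Seifert genus is additive under connected sum.
Seifert genus(K1 # K2 # K3 # K4 # K5) = (10) + (3) + (8) + (9) + (6)
= 36

36


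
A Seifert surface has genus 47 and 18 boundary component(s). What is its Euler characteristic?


chi = 2 - 2g - b
= 2 - 2*47 - 18
= 2 - 94 - 18 = -110

-110


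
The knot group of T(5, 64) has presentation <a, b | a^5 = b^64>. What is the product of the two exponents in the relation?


The relation is a^5 = b^64.
Product of exponents = 5 * 64
= 320

320


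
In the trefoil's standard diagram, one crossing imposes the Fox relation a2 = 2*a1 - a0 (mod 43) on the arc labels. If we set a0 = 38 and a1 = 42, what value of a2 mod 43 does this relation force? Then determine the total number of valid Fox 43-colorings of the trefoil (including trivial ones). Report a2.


Step 1: Apply the given crossing relation 2*a1 - a0 - a2 = 0 (mod 43).
  a2 = 2*a1 - a0 mod 43
  a2 = 2*42 - 38 mod 43
  a2 = 84 - 38 mod 43
  a2 = 46 mod 43 = 3
Step 2: The trefoil has determinant 3.
  Number of Fox p-colorings (p prime) is p^2 if p = 3, else p.
  Since 43 does not divide 3, only trivial (constant) colorings exist.
  (So the trial a0 = 38, a1 = 42 with a0 != a1 does NOT extend to a valid coloring of the whole trefoil: the other two crossing relations require 3*(a1 - a0) = 0 (mod 43), which fails.)
  Total colorings = 43
Step 3: a2 = 3, total Fox 43-colorings = 43

3


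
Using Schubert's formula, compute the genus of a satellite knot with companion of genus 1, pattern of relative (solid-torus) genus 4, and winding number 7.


Schubert: g(satellite) = g_rel(pattern) + |winding| * g(companion),
where g_rel(pattern) is the genus of the pattern relative to the solid torus.
= 4 + 7 * 1
= 4 + 7 = 11

11


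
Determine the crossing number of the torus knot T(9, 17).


For a torus knot T(p, q) with gcd(p,q)=1,
the crossing number is min(p*(q-1), q*(p-1)).
p*(q-1) = 9*16 = 144
q*(p-1) = 17*8 = 136
min(144, 136) = 136

136


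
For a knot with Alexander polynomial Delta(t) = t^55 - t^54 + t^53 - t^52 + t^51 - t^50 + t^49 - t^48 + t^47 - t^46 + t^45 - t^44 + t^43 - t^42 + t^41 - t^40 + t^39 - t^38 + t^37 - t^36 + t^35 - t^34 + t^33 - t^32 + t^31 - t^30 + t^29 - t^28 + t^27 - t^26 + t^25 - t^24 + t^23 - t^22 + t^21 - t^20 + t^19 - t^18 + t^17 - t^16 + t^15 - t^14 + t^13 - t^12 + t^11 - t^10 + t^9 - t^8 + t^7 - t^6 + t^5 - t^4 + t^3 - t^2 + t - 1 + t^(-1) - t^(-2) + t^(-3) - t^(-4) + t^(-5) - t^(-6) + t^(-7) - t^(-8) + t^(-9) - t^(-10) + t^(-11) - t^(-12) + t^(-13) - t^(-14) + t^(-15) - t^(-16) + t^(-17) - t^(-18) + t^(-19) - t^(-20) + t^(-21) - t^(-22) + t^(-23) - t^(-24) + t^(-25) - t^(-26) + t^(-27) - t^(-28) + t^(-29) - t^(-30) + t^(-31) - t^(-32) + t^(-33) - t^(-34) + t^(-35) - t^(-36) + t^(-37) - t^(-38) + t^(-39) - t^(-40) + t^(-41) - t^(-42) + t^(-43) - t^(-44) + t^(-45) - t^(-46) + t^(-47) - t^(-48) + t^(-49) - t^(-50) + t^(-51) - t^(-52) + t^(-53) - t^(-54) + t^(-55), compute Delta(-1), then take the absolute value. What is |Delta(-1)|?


Step 1: The polynomial has 111 terms with alternating signs, exponents from 55 down to -55.
Step 2: Substitute t = -1. The i-th term has coefficient (-1)^i and exponent (m-i),
  so its value is (-1)^i * (-1)^(m-i) = (-1)^m = -1 for every i.
Step 3: All 111 terms equal -1, so Delta(-1) = 111 * (-1) = -111
Step 4: |Delta(-1)| = 111

111


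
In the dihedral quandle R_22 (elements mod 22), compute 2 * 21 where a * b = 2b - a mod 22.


2 * 21 = 2*21 - 2 mod 22
= 42 - 2 mod 22
= 40 mod 22 = 18

18


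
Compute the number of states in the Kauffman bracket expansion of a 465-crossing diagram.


Each crossing contributes 2 choices (A-smoothing or B-smoothing).
Total states = 2^465 = 95268205270873786358080970147496530326800480428008152797215483387004752771599292606210513399154418065180265231976520474104247304665780191232

95268205270873786358080970147496530326800480428008152797215483387004752771599292606210513399154418065180265231976520474104247304665780191232


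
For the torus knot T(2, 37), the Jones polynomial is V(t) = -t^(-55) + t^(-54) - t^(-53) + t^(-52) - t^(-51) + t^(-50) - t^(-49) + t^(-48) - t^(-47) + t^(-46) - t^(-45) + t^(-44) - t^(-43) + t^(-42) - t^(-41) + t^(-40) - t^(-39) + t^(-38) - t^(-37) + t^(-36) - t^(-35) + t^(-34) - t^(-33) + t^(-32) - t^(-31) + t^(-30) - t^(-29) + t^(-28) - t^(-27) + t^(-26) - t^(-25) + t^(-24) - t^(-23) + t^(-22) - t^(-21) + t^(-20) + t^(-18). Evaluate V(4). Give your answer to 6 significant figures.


Substituting t = 4 into V(t) = -t^(-55) + t^(-54) - t^(-53) + t^(-52) - t^(-51) + t^(-50) - t^(-49) + t^(-48) - t^(-47) + t^(-46) - t^(-45) + t^(-44) - t^(-43) + t^(-42) - t^(-41) + t^(-40) - t^(-39) + t^(-38) - t^(-37) + t^(-36) - t^(-35) + t^(-34) - t^(-33) + t^(-32) - t^(-31) + t^(-30) - t^(-29) + t^(-28) - t^(-27) + t^(-26) - t^(-25) + t^(-24) - t^(-23) + t^(-22) - t^(-21) + t^(-20) + t^(-18):
  (-)t^(-55) = -7.70372e-34
  (+)t^(-54) = 3.08149e-33
  (-)t^(-53) = -1.2326e-32
  (+)t^(-52) = 4.93038e-32
  (-)t^(-51) = -1.97215e-31
  (+)t^(-50) = 7.88861e-31
  (-)t^(-49) = -3.15544e-30
  (+)t^(-48) = 1.26218e-29
  (-)t^(-47) = -5.04871e-29
  (+)t^(-46) = 2.01948e-28
  (-)t^(-45) = -8.07794e-28
  (+)t^(-44) = 3.23117e-27
  (-)t^(-43) = -1.29247e-26
  (+)t^(-42) = 5.16988e-26
  (-)t^(-41) = -2.06795e-25
  (+)t^(-40) = 8.27181e-25
  (-)t^(-39) = -3.30872e-24
  (+)t^(-38) = 1.32349e-23
  (-)t^(-37) = -5.29396e-23
  (+)t^(-36) = 2.11758e-22
  (-)t^(-35) = -8.47033e-22
  (+)t^(-34) = 3.38813e-21
  (-)t^(-33) = -1.35525e-20
  (+)t^(-32) = 5.42101e-20
  (-)t^(-31) = -2.1684e-19
  (+)t^(-30) = 8.67362e-19
  (-)t^(-29) = -3.46945e-18
  (+)t^(-28) = 1.38778e-17
  (-)t^(-27) = -5.55112e-17
  (+)t^(-26) = 2.22045e-16
  (-)t^(-25) = -8.88178e-16
  (+)t^(-24) = 3.55271e-15
  (-)t^(-23) = -1.42109e-14
  (+)t^(-22) = 5.68434e-14
  (-)t^(-21) = -2.27374e-13
  (+)t^(-20) = 9.09495e-13
  (+)t^(-18) = 1.45519e-11
Sum = (-7.70372e-34) + (3.08149e-33) + (-1.2326e-32) + (4.93038e-32) + (-1.97215e-31) + (7.88861e-31) + (-3.15544e-30) + (1.26218e-29) + (-5.04871e-29) + (2.01948e-28) + (-8.07794e-28) + (3.23117e-27) + (-1.29247e-26) + (5.16988e-26) + (-2.06795e-25) + (8.27181e-25) + (-3.30872e-24) + (1.32349e-23) + (-5.29396e-23) + (2.11758e-22) + (-8.47033e-22) + (3.38813e-21) + (-1.35525e-20) + (5.42101e-20) + (-2.1684e-19) + (8.67362e-19) + (-3.46945e-18) + (1.38778e-17) + (-5.55112e-17) + (2.22045e-16) + (-8.88178e-16) + (3.55271e-15) + (-1.42109e-14) + (5.68434e-14) + (-2.27374e-13) + (9.09495e-13) + (1.45519e-11)
= 1.527951099e-11
Rounded to 6 significant figures: 1.52795e-11

1.52795e-11


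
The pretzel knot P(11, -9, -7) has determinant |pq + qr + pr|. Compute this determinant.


Step 1: Compute pq + qr + pr.
pq = 11*(-9) = -99
qr = (-9)*(-7) = 63
pr = 11*(-7) = -77
pq + qr + pr = -99 + 63 + (-77) = -113
Step 2: Take absolute value.
det(P(11,-9,-7)) = |-113| = 113

113


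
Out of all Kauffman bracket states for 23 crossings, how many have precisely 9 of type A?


We choose which 9 of 23 crossings get A-smoothings.
C(23, 9) = 23! / (9! * 14!)
= 817190

817190


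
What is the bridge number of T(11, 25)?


The bridge number of T(p,q) is min(p,q).
min(11, 25) = 11

11


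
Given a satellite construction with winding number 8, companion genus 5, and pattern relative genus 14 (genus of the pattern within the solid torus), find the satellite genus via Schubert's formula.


Schubert: g(satellite) = g_rel(pattern) + |winding| * g(companion),
where g_rel(pattern) is the genus of the pattern relative to the solid torus.
= 14 + 8 * 5
= 14 + 40 = 54

54


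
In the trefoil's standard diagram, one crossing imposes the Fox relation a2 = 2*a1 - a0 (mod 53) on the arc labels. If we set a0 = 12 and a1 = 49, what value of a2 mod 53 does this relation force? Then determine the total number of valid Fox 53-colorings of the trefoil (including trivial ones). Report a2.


Step 1: Apply the given crossing relation 2*a1 - a0 - a2 = 0 (mod 53).
  a2 = 2*a1 - a0 mod 53
  a2 = 2*49 - 12 mod 53
  a2 = 98 - 12 mod 53
  a2 = 86 mod 53 = 33
Step 2: The trefoil has determinant 3.
  Number of Fox p-colorings (p prime) is p^2 if p = 3, else p.
  Since 53 does not divide 3, only trivial (constant) colorings exist.
  (So the trial a0 = 12, a1 = 49 with a0 != a1 does NOT extend to a valid coloring of the whole trefoil: the other two crossing relations require 3*(a1 - a0) = 0 (mod 53), which fails.)
  Total colorings = 53
Step 3: a2 = 33, total Fox 53-colorings = 53

33


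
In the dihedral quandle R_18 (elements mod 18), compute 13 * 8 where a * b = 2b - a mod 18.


13 * 8 = 2*8 - 13 mod 18
= 16 - 13 mod 18
= 3 mod 18 = 3

3


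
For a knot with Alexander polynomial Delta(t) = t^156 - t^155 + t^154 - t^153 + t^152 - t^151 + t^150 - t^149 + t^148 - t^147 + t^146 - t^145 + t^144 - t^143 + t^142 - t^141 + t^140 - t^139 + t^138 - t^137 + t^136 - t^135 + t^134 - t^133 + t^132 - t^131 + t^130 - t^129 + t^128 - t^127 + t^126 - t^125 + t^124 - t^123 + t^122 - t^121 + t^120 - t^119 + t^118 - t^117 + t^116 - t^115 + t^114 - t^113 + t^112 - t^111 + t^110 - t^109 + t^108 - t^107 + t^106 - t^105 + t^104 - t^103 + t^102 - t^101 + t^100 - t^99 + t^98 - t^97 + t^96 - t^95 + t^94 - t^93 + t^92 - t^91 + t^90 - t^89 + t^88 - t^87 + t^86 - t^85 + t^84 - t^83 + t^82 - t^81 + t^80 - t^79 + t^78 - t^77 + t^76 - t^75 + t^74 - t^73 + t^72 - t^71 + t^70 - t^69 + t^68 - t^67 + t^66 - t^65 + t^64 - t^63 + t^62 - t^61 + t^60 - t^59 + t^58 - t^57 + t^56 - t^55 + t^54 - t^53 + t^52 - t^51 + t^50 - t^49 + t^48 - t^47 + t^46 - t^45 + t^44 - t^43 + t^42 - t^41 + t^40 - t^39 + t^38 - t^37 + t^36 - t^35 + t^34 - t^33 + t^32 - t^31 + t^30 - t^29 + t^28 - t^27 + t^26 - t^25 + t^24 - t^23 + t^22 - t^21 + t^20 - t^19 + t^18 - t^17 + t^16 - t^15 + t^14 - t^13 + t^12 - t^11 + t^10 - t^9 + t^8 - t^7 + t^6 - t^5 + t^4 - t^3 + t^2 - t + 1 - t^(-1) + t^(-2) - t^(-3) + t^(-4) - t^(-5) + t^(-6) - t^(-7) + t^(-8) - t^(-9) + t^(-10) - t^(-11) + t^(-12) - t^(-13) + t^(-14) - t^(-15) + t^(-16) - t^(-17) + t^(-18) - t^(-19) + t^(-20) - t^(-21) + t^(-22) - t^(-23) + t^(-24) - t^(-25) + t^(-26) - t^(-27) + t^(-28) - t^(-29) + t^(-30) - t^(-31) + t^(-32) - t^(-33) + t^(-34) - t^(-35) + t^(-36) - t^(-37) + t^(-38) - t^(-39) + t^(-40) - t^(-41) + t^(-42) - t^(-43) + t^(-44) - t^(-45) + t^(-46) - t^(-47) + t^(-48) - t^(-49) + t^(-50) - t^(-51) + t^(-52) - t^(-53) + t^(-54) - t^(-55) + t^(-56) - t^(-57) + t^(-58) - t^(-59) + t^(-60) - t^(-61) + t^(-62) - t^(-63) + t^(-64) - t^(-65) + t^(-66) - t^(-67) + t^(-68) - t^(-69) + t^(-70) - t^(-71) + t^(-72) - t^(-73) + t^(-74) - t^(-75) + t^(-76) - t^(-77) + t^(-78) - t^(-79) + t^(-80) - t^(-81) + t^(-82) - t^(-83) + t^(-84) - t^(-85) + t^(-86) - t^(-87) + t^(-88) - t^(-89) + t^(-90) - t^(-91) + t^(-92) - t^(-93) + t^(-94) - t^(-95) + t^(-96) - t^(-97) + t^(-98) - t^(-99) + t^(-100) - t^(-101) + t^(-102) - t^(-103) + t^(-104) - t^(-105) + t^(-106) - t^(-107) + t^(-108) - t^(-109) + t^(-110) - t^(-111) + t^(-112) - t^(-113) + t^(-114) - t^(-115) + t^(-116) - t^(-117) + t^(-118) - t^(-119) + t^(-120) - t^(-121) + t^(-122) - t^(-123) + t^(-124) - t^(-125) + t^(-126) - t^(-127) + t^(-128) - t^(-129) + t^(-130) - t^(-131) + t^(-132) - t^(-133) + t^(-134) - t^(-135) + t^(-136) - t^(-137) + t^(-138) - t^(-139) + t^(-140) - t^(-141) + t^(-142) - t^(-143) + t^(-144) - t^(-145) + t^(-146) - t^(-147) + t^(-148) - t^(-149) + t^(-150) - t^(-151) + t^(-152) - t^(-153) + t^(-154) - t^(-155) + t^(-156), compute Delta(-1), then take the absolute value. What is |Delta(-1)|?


Step 1: The polynomial has 313 terms with alternating signs, exponents from 156 down to -156.
Step 2: Substitute t = -1. The i-th term has coefficient (-1)^i and exponent (m-i),
  so its value is (-1)^i * (-1)^(m-i) = (-1)^m = 1 for every i.
Step 3: All 313 terms equal 1, so Delta(-1) = 313 * (1) = 313
Step 4: |Delta(-1)| = 313

313


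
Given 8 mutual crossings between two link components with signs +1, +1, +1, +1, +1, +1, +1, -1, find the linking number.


Step 1: Count positive crossings: 7
Step 2: Count negative crossings: 1
Step 3: Sum of signs = 7 - 1 = 6
Step 4: Linking number = sum/2 = 6/2 = 3

3


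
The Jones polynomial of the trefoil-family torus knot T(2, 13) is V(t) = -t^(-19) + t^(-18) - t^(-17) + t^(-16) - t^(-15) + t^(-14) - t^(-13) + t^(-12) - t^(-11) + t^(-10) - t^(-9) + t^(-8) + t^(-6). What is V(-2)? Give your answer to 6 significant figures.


Substituting t = -2 into V(t) = -t^(-19) + t^(-18) - t^(-17) + t^(-16) - t^(-15) + t^(-14) - t^(-13) + t^(-12) - t^(-11) + t^(-10) - t^(-9) + t^(-8) + t^(-6):
  (-)t^(-19) = 1.90735e-06
  (+)t^(-18) = 3.8147e-06
  (-)t^(-17) = 7.62939e-06
  (+)t^(-16) = 1.52588e-05
  (-)t^(-15) = 3.05176e-05
  (+)t^(-14) = 6.10352e-05
  (-)t^(-13) = 0.00012207
  (+)t^(-12) = 0.000244141
  (-)t^(-11) = 0.000488281
  (+)t^(-10) = 0.000976562
  (-)t^(-9) = 0.00195312
  (+)t^(-8) = 0.00390625
  (+)t^(-6) = 0.015625
Sum = (1.90735e-06) + (3.8147e-06) + (7.62939e-06) + (1.52588e-05) + (3.05176e-05) + (6.10352e-05) + (0.00012207) + (0.000244141) + (0.000488281) + (0.000976562) + (0.00195312) + (0.00390625) + (0.015625)
= 0.02343559265
Rounded to 6 significant figures: 0.0234356

0.0234356


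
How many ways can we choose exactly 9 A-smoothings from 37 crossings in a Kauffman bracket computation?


We choose which 9 of 37 crossings get A-smoothings.
C(37, 9) = 37! / (9! * 28!)
= 124403620

124403620


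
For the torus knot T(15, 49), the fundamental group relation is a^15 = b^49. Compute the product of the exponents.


The relation is a^15 = b^49.
Product of exponents = 15 * 49
= 735

735


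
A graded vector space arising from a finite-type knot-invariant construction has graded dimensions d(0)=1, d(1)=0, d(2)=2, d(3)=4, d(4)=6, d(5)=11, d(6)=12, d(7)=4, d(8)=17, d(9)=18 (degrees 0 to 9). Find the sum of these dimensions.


Total dimension = d(0) + d(1) + ... + d(9)
= 1 + 0 + 2 + 4 + 6 + 11 + 12 + 4 + 17 + 18
= 75

75


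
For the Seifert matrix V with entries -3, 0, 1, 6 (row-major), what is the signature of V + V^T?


Step 1: V + V^T = [[-6, 1], [1, 12]]
Step 2: trace = 6, det = -73
Step 3: Discriminant = 6^2 - 4*(-73) = 328
Step 4: Eigenvalues: 12.0554, -6.05539
Step 5: Signature = (# positive eigenvalues) - (# negative eigenvalues) = 0

0


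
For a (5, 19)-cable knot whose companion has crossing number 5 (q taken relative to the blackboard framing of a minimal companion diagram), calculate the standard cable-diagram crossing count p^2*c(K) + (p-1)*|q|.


Step 1: Each of the c(K) crossings of the companion diagram becomes p*p = p^2 crossings among the p parallel strands, and each of the |q| twists s_1 s_2 ... s_(p-1) adds (p-1) crossings.
  Crossings = p^2 * c(K) + (p-1)*|q|
Step 2: = 5^2 * 5 + (5-1)*19
Step 3: = 25*5 + 4*19
Step 4: = 125 + 76 = 201

201


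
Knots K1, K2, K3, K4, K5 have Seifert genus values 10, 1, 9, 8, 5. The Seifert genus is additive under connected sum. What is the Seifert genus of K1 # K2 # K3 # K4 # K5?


The Seifert genus is additive under connected sum.
Seifert genus(K1 # K2 # K3 # K4 # K5) = (10) + (1) + (9) + (8) + (5)
= 33

33


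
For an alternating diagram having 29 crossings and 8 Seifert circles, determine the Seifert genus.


For alternating knots, g = (c - s + 1)/2.
= (29 - 8 + 1)/2
= 22/2 = 11

11


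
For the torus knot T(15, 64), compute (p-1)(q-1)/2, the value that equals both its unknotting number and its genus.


For a torus knot T(p,q), both the unknotting number and genus equal (p-1)(q-1)/2.
= (15-1)(64-1)/2
= 14*63/2
= 882/2 = 441

441


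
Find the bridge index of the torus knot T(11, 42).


The bridge number of T(p,q) is min(p,q).
min(11, 42) = 11

11


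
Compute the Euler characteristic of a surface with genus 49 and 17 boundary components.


chi = 2 - 2g - b
= 2 - 2*49 - 17
= 2 - 98 - 17 = -113

-113


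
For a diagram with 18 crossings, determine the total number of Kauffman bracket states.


Each crossing contributes 2 choices (A-smoothing or B-smoothing).
Total states = 2^18 = 262144

262144


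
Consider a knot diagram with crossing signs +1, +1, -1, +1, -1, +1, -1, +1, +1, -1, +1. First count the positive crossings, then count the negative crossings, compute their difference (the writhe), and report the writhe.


Step 1: Count positive crossings (+1).
Positive crossings: 7
Step 2: Count negative crossings (-1).
Negative crossings: 4
Step 3: Writhe = (positive) - (negative)
w = 7 - 4 = 3
Step 4: |w| = 3, and w is positive

3


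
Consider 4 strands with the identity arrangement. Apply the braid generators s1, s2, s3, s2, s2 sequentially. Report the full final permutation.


Starting with identity [1, 2, 3, 4].
Apply generators in sequence:
  After s1: [2, 1, 3, 4]
  After s2: [2, 3, 1, 4]
  After s3: [2, 3, 4, 1]
  After s2: [2, 4, 3, 1]
  After s2: [2, 3, 4, 1]
Final permutation: [2, 3, 4, 1]

[2, 3, 4, 1]


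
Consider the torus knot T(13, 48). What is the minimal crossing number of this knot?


For a torus knot T(p, q) with gcd(p,q)=1,
the crossing number is min(p*(q-1), q*(p-1)).
p*(q-1) = 13*47 = 611
q*(p-1) = 48*12 = 576
min(611, 576) = 576

576


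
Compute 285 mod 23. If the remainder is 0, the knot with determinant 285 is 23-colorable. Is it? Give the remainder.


Step 1: A knot is p-colorable if and only if p divides its determinant.
Step 2: Compute 285 mod 23.
285 = 12 * 23 + 9
Step 3: 285 mod 23 = 9
Step 4: The knot is 23-colorable: no

9


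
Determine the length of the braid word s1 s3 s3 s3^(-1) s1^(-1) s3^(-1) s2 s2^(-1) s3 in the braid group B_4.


The word length counts the number of generators (including inverses).
Listing each generator: s1, s3, s3, s3^(-1), s1^(-1), s3^(-1), s2, s2^(-1), s3
There are 9 generators in this braid word.

9


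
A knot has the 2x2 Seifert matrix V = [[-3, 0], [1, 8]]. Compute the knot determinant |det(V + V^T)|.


Step 1: Form V + V^T where V = [[-3, 0], [1, 8]]
  V^T = [[-3, 1], [0, 8]]
  V + V^T = [[-6, 1], [1, 16]]
Step 2: det(V + V^T) = (-6)*16 - 1*1
  = -96 - 1 = -97
Step 3: Knot determinant = |det(V + V^T)| = |-97| = 97

97


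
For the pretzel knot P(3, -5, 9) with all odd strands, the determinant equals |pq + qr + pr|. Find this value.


Step 1: Compute pq + qr + pr.
pq = 3*(-5) = -15
qr = (-5)*9 = -45
pr = 3*9 = 27
pq + qr + pr = -15 + (-45) + 27 = -33
Step 2: Take absolute value.
det(P(3,-5,9)) = |-33| = 33

33


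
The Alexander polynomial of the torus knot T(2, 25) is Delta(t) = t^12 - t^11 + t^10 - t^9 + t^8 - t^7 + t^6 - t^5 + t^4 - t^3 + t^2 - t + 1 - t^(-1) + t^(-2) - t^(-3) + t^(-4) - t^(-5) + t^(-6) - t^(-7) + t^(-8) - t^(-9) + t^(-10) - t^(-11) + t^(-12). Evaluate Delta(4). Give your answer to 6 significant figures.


Substituting t = 4 into Delta(t) = t^12 - t^11 + t^10 - t^9 + t^8 - t^7 + t^6 - t^5 + t^4 - t^3 + t^2 - t + 1 - t^(-1) + t^(-2) - t^(-3) + t^(-4) - t^(-5) + t^(-6) - t^(-7) + t^(-8) - t^(-9) + t^(-10) - t^(-11) + t^(-12):
Term values: (16777216) + (-4194304) + (1048576) + (-262144) + (65536) + (-16384) + (4096) + (-1024) + (256) + (-64) + (16) + (-4) + (1) + (-0.25) + (0.0625) + (-0.015625) + (0.00390625) + (-0.000976562) + (0.000244141) + (-6.10352e-05) + (1.52588e-05) + (-3.8147e-06) + (9.53674e-07) + (-2.38419e-07) + (5.96046e-08)
Sum = 13421772.8
Rounded to 6 significant figures: 1.34218e+07

1.34218e+07


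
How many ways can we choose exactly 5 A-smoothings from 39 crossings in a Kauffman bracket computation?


We choose which 5 of 39 crossings get A-smoothings.
C(39, 5) = 39! / (5! * 34!)
= 575757

575757


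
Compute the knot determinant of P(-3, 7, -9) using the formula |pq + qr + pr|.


Step 1: Compute pq + qr + pr.
pq = (-3)*7 = -21
qr = 7*(-9) = -63
pr = (-3)*(-9) = 27
pq + qr + pr = -21 + (-63) + 27 = -57
Step 2: Take absolute value.
det(P(-3,7,-9)) = |-57| = 57

57


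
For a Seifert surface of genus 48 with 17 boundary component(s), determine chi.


chi = 2 - 2g - b
= 2 - 2*48 - 17
= 2 - 96 - 17 = -111

-111


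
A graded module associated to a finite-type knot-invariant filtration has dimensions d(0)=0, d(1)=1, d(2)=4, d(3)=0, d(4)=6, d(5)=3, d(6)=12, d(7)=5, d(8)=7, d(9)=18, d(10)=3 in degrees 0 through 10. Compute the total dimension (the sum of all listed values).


Total dimension = d(0) + d(1) + ... + d(10)
= 0 + 1 + 4 + 0 + 6 + 3 + 12 + 5 + 7 + 18 + 3
= 59

59


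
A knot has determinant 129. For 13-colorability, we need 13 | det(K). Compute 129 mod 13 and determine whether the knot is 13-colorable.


Step 1: A knot is p-colorable if and only if p divides its determinant.
Step 2: Compute 129 mod 13.
129 = 9 * 13 + 12
Step 3: 129 mod 13 = 12
Step 4: The knot is 13-colorable: no

12
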